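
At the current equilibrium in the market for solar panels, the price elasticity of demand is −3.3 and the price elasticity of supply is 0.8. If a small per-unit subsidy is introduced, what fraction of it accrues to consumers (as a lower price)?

Consumer share = 8/41

For a small subsidy around the equilibrium, the benefit split depends on the relative slopes, which at a point are proportional to the elasticities.
Buyer share = εs/(εs + |εd|) = 0.8/(0.8 + 3.3) = 8/41; seller share = |εd|/(εs + |εd|) = 33/41.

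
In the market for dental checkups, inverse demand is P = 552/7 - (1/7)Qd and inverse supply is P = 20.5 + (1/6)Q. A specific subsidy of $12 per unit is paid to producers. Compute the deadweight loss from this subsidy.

Deadweight loss = 3024/13

Pre-subsidy: 552/7 - (1/7)Q = 20.5 + (1/6)Q gives Q* = 2451/13 and P* = 675/13.
With the subsidy, sellers receive Ps = Pb + 12 for each unit, where Pb is the price buyers pay.
On the curves, Pb = 552/7 - (1/7)Q and Ps = 20.5 + (1/6)Q; the wedge Ps − Pb = 12 gives 20.5 + (1/6)Q − (552/7 - (1/7)Q) = 12, so Q' = 2955/13.
Then Pb = 552/7 − (1/7)·(2955/13) = 603/13 and Ps = 20.5 + (1/6)·(2955/13) = 759/13.
The subsidy expands output by 2955/13 − 2451/13 = 504/13 past the efficient level; on those units the gap between marginal cost and willingness to pay runs from 0 up to 12.
DWL = ½ × 12 × 504/13 = 3024/13.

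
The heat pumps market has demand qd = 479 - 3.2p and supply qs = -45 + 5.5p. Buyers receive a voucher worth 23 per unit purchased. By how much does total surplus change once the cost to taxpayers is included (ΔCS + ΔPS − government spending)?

Net change in total surplus = -46552/87

Pre-subsidy: 479 - 3.2p = -45 + 5.5p gives p* = 5240/87, q* = 24905/87.
With the rebate, buyers effectively pay pb = ps − 23, where ps is the price sellers receive.
Demand in terms of ps becomes qd = 479 − 3.2(ps − 23) = 552.6 - 3.2ps. Setting this equal to supply: 552.6 - 3.2ps = -45 + 5.5ps, so ps = 1992/29.
Buyers pay pb = 1992/29 − 23 = 1325/29; q' = -45 + 5.5·(1992/29) = 9651/29.
ΔCS = ½(24905/87 + 9651/29)(5240/87 − 1325/29) = 34065185/7569; ΔPS = ½(24905/87 + 9651/29)(1992/29 − 5240/87) = 19819744/7569.
Government spending = 23 × 9651/29 = 221973/29.
Net change = 34065185/7569 + 19819744/7569 − 221973/29 = -46552/87. The loss equals the DWL triangle ½·23·4048/87.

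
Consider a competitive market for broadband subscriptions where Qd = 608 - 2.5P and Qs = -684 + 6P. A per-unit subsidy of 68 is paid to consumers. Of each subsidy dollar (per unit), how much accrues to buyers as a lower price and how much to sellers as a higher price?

Buyers gain 48 per unit; sellers gain 20 per unit

Pre-subsidy: 608 - 2.5P = -684 + 6P gives P* = 152, Q* = 228.
With the rebate, buyers effectively pay Pb = Ps − 68, where Ps is the price sellers receive.
Demand in terms of Ps becomes Qd = 608 − 2.5(Ps − 68) = 778 - 2.5Ps. Setting this equal to supply: 778 - 2.5Ps = -684 + 6Ps, so Ps = 172.
Buyers pay Pb = 172 − 68 = 104; Q' = -684 + 6·172 = 348.
Buyers' price falls by P* − Pb = 152 − 104 = 48; sellers' price rises by Ps − P* = 172 − 152 = 20.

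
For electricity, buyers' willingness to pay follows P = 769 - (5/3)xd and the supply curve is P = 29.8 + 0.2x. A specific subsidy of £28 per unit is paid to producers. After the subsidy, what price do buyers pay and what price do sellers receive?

Pre-subsidy: 769 - (5/3)x = 29.8 + 0.2x gives x* = 396 and P* = 109.
With the subsidy, sellers receive Ps = Pb + 28 for each unit, where Pb is the price buyers pay.
On the curves, Pb = 769 - (5/3)x and Ps = 29.8 + 0.2x; the wedge Ps − Pb = 28 gives 29.8 + 0.2x − (769 - (5/3)x) = 28, so x' = 411.
Then Pb = 769 − (5/3)·411 = 84 and Ps = 29.8 + 0.2·411 = 112.

Buyers pay £84; sellers receive £112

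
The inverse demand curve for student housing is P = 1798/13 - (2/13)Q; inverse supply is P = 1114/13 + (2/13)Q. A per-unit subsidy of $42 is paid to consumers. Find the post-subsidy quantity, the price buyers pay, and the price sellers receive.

Pre-subsidy: 1798/13 - (2/13)Q = 1114/13 + (2/13)Q gives Q* = 171 and P* = 112.
With the rebate, buyers effectively pay Pb = Ps − 42, where Ps is the price sellers receive.
On the curves, Pb = 1798/13 - (2/13)Q and Ps = 1114/13 + (2/13)Q; the wedge Ps − Pb = 42 gives 1114/13 + (2/13)Q − (1798/13 - (2/13)Q) = 42, so Q' = 307.5.
Then Pb = 1798/13 − (2/13)·307.5 = 91 and Ps = 1114/13 + (2/13)·307.5 = 133.

Q' = 307.5; buyers pay $91; sellers receive $133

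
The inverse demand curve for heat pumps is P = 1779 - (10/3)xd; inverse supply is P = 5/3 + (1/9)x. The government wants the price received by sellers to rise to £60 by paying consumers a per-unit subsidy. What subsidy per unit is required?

At a seller price of 60, quantity supplied is -15 + 9·60 = 525.
Buyers absorb 525 only when they pay Pb = 1779 − (10/3)·525 = 29.
s = Ps − Pb = 60 − 29 = 31.

Required subsidy s = £31 per unit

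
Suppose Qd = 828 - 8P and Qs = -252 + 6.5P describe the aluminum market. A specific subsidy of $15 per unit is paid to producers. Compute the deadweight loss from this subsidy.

Pre-subsidy: 828 - 8P = -252 + 6.5P gives P* = 2160/29, Q* = 6732/29.
With the subsidy, sellers receive Ps = Pb + 15 for each unit, where Pb is the price buyers pay.
Supply in terms of Pb becomes Qs = -252 + 6.5(Pb + 15) = -154.5 + 6.5Pb. Setting this equal to demand: 828 - 8Pb = -154.5 + 6.5Pb, so Pb = 1965/29.
Sellers receive Ps = 1965/29 + 15 = 2400/29; Q' = 828 − 8·(1965/29) = 8292/29.
The subsidy expands output by 8292/29 − 6732/29 = 1560/29 past the efficient level; on those units the gap between marginal cost and willingness to pay runs from 0 up to 15.
DWL = ½ × 15 × 1560/29 = 11700/29.

Deadweight loss = 11700/29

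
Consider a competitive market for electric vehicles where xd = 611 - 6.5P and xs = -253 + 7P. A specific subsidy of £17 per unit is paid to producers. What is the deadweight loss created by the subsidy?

Pre-subsidy: 611 - 6.5P = -253 + 7P gives P* = 64, x* = 195.
With the subsidy, sellers receive Ps = Pb + 17 for each unit, where Pb is the price buyers pay.
Supply in terms of Pb becomes xs = -253 + 7(Pb + 17) = -134 + 7Pb. Setting this equal to demand: 611 - 6.5Pb = -134 + 7Pb, so Pb = 1490/27.
Sellers receive Ps = 1490/27 + 17 = 1949/27; x' = 611 − 6.5·(1490/27) = 6812/27.
The subsidy expands output by 6812/27 − 195 = 1547/27 past the efficient level; on those units the gap between marginal cost and willingness to pay runs from 0 up to 17.
DWL = ½ × 17 × 1547/27 = 26299/54.

Deadweight loss = 26299/54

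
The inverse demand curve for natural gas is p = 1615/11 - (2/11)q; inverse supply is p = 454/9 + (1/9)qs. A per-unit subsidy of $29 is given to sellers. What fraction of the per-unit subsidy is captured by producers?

Pre-subsidy: 1615/11 - (2/11)q = 454/9 + (1/9)q gives q* = 329 and p* = 87.
With the subsidy, sellers receive ps = pb + 29 for each unit, where pb is the price buyers pay.
On the curves, pb = 1615/11 - (2/11)q and ps = 454/9 + (1/9)q; the wedge ps − pb = 29 gives 454/9 + (1/9)q − (1615/11 - (2/11)q) = 29, so q' = 428.
Then pb = 1615/11 − (2/11)·428 = 69 and ps = 454/9 + (1/9)·428 = 98.
Buyers' price falls by p* − pb = 87 − 69 = 18; sellers' price rises by ps − p* = 98 − 87 = 11.
So producers capture 11/29 = 11/29 of each unit of subsidy.

Producer share = 11/29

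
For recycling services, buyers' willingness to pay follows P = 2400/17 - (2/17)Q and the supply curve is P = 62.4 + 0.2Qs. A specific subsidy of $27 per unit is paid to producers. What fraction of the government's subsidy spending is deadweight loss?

Pre-subsidy: 2400/17 - (2/17)Q = 62.4 + 0.2Q gives Q* = 248 and P* = 112.
With the subsidy, sellers receive Ps = Pb + 27 for each unit, where Pb is the price buyers pay.
On the curves, Pb = 2400/17 - (2/17)Q and Ps = 62.4 + 0.2Q; the wedge Ps − Pb = 27 gives 62.4 + 0.2Q − (2400/17 - (2/17)Q) = 27, so Q' = 333.
Then Pb = 2400/17 − (2/17)·333 = 102 and Ps = 62.4 + 0.2·333 = 129.
ΔCS = ½(248 + 333)(112 − 102) = 2905; ΔPS = ½(248 + 333)(129 − 112) = 4938.5.
Government spending = 27 × 333 = 8991.
DWL = ½ × 27 × (333 − 248) = 1147.5; fraction = 1147.5 / 8991 = 85/666.

DWL / government spending = 85/666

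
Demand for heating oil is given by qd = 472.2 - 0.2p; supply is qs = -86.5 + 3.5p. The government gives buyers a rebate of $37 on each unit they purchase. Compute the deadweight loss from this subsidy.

Deadweight loss = $129.5

Pre-subsidy: 472.2 - 0.2p = -86.5 + 3.5p gives p* = 151, q* = 442.
With the rebate, buyers effectively pay pb = ps − 37, where ps is the price sellers receive.
Demand in terms of ps becomes qd = 472.2 − 0.2(ps − 37) = 479.6 - 0.2ps. Setting this equal to supply: 479.6 - 0.2ps = -86.5 + 3.5ps, so ps = 153.
Buyers pay pb = 153 − 37 = 116; q' = -86.5 + 3.5·153 = 449.
The subsidy expands output by 449 − 442 = 7 past the efficient level; on those units the gap between marginal cost and willingness to pay runs from 0 up to 37.
DWL = ½ × 37 × 7 = 129.5.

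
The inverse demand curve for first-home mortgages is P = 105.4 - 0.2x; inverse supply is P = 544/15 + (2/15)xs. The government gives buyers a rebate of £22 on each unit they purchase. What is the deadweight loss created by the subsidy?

Pre-subsidy: 105.4 - 0.2x = 544/15 + (2/15)x gives x* = 207.4 and P* = 63.92.
With the rebate, buyers effectively pay Pb = Ps − 22, where Ps is the price sellers receive.
On the curves, Pb = 105.4 - 0.2x and Ps = 544/15 + (2/15)x; the wedge Ps − Pb = 22 gives 544/15 + (2/15)x − (105.4 - 0.2x) = 22, so x' = 273.4.
Then Pb = 105.4 − 0.2·273.4 = 50.72 and Ps = 544/15 + (2/15)·273.4 = 72.72.
The subsidy expands output by 273.4 − 207.4 = 66 past the efficient level; on those units the gap between marginal cost and willingness to pay runs from 0 up to 22.
DWL = ½ × 22 × 66 = 726.

Deadweight loss = £726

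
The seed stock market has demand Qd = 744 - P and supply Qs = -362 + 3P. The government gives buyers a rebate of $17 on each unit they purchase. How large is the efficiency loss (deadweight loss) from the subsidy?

Pre-subsidy: 744 - P = -362 + 3P gives P* = 276.5, Q* = 467.5.
With the rebate, buyers effectively pay Pb = Ps − 17, where Ps is the price sellers receive.
Demand in terms of Ps becomes Qd = 744 − 1(Ps − 17) = 761 - Ps. Setting this equal to supply: 761 - Ps = -362 + 3Ps, so Ps = 280.75.
Buyers pay Pb = 280.75 − 17 = 263.75; Q' = -362 + 3·280.75 = 480.25.
The subsidy expands output by 480.25 − 467.5 = 12.75 past the efficient level; on those units the gap between marginal cost and willingness to pay runs from 0 up to 17.
DWL = ½ × 17 × 12.75 = 108.375.

Deadweight loss = $108.375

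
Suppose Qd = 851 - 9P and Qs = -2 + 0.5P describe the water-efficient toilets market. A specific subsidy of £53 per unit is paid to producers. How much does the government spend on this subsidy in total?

Government cost = £3604

Pre-subsidy: 851 - 9P = -2 + 0.5P gives P* = 1706/19, Q* = 815/19.
With the subsidy, sellers receive Ps = Pb + 53 for each unit, where Pb is the price buyers pay.
Supply in terms of Pb becomes Qs = -2 + 0.5(Pb + 53) = 24.5 + 0.5Pb. Setting this equal to demand: 851 - 9Pb = 24.5 + 0.5Pb, so Pb = 87.
Sellers receive Ps = 87 + 53 = 140; Q' = 851 − 9·87 = 68.
Government outlay = subsidy × quantity = 53 × 68 = 3604.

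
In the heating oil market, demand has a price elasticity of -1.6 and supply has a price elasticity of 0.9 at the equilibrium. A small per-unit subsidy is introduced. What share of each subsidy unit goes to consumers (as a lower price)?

Consumer share = 0.36

For a small subsidy around the equilibrium, the benefit split depends on the relative slopes, which at a point are proportional to the elasticities.
Buyer share = εs/(εs + |εd|) = 0.9/(0.9 + 1.6) = 0.36; seller share = |εd|/(εs + |εd|) = 0.64.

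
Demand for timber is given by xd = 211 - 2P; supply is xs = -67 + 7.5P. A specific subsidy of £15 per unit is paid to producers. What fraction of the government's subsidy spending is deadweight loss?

DWL / government spending = 225/3347

Pre-subsidy: 211 - 2P = -67 + 7.5P gives P* = 556/19, x* = 2897/19.
With the subsidy, sellers receive Ps = Pb + 15 for each unit, where Pb is the price buyers pay.
Supply in terms of Pb becomes xs = -67 + 7.5(Pb + 15) = 45.5 + 7.5Pb. Setting this equal to demand: 211 - 2Pb = 45.5 + 7.5Pb, so Pb = 331/19.
Sellers receive Ps = 331/19 + 15 = 616/19; x' = 211 − 2·(331/19) = 3347/19.
ΔCS = ½(2897/19 + 3347/19)(556/19 − 331/19) = 702450/361; ΔPS = ½(2897/19 + 3347/19)(616/19 − 556/19) = 187320/361.
Government spending = 15 × 3347/19 = 50205/19.
DWL = ½ × 15 × (3347/19 − 2897/19) = 3375/19; fraction = (3375/19) / (50205/19) = 225/3347.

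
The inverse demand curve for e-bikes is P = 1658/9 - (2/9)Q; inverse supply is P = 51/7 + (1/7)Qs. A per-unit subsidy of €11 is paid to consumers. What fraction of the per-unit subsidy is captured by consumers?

Consumer share = 14/23

Pre-subsidy: 1658/9 - (2/9)Q = 51/7 + (1/7)Q gives Q* = 11147/23 and P* = 1760/23.
With the rebate, buyers effectively pay Pb = Ps − 11, where Ps is the price sellers receive.
On the curves, Pb = 1658/9 - (2/9)Q and Ps = 51/7 + (1/7)Q; the wedge Ps − Pb = 11 gives 51/7 + (1/7)Q − (1658/9 - (2/9)Q) = 11, so Q' = 11840/23.
Then Pb = 1658/9 − (2/9)·(11840/23) = 1606/23 and Ps = 51/7 + (1/7)·(11840/23) = 1859/23.
Buyers' price falls by P* − Pb = 1760/23 − 1606/23 = 154/23; sellers' price rises by Ps − P* = 1859/23 − 1760/23 = 99/23.
So consumers capture (154/23)/11 = 14/23 of each unit of subsidy.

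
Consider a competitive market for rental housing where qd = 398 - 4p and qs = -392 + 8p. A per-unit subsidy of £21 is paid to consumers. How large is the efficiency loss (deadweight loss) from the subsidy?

Deadweight loss = £588

Pre-subsidy: 398 - 4p = -392 + 8p gives p* = 395/6, q* = 404/3.
With the rebate, buyers effectively pay pb = ps − 21, where ps is the price sellers receive.
Demand in terms of ps becomes qd = 398 − 4(ps − 21) = 482 - 4ps. Setting this equal to supply: 482 - 4ps = -392 + 8ps, so ps = 437/6.
Buyers pay pb = 437/6 − 21 = 311/6; q' = -392 + 8·(437/6) = 572/3.
The subsidy expands output by 572/3 − 404/3 = 56 past the efficient level; on those units the gap between marginal cost and willingness to pay runs from 0 up to 21.
DWL = ½ × 21 × 56 = 588.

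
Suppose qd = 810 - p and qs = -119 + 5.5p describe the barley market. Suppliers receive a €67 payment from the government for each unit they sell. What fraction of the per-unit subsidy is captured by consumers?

Consumer share = 11/13

Pre-subsidy: 810 - p = -119 + 5.5p gives p* = 1858/13, q* = 8672/13.
With the subsidy, sellers receive ps = pb + 67 for each unit, where pb is the price buyers pay.
Supply in terms of pb becomes qs = -119 + 5.5(pb + 67) = 249.5 + 5.5pb. Setting this equal to demand: 810 - pb = 249.5 + 5.5pb, so pb = 1121/13.
Sellers receive ps = 1121/13 + 67 = 1992/13; q' = 810 − 1·(1121/13) = 9409/13.
Buyers' price falls by p* − pb = 1858/13 − 1121/13 = 737/13; sellers' price rises by ps − p* = 1992/13 − 1858/13 = 134/13.
So consumers capture (737/13)/67 = 11/13 of each unit of subsidy.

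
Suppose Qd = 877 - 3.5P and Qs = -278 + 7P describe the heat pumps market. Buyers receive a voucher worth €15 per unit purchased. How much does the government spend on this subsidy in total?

Government cost = €7905

Pre-subsidy: 877 - 3.5P = -278 + 7P gives P* = 110, Q* = 492.
With the rebate, buyers effectively pay Pb = Ps − 15, where Ps is the price sellers receive.
Demand in terms of Ps becomes Qd = 877 − 3.5(Ps − 15) = 929.5 - 3.5Ps. Setting this equal to supply: 929.5 - 3.5Ps = -278 + 7Ps, so Ps = 115.
Buyers pay Pb = 115 − 15 = 100; Q' = -278 + 7·115 = 527.
Government outlay = subsidy × quantity = 15 × 527 = 7905.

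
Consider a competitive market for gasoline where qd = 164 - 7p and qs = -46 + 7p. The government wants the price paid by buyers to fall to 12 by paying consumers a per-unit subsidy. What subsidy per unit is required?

Required subsidy s = 6 per unit

At a buyer price of 12, quantity demanded is 164 − 7·12 = 80.
Sellers supply 80 only when they receive ps with -46 + 7·ps = 80, i.e. ps = 18.
s = ps − pb = 18 − 12 = 6.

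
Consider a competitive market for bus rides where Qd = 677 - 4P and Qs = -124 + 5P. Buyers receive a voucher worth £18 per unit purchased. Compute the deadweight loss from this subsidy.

Deadweight loss = £360

Pre-subsidy: 677 - 4P = -124 + 5P gives P* = 89, Q* = 321.
With the rebate, buyers effectively pay Pb = Ps − 18, where Ps is the price sellers receive.
Demand in terms of Ps becomes Qd = 677 − 4(Ps − 18) = 749 - 4Ps. Setting this equal to supply: 749 - 4Ps = -124 + 5Ps, so Ps = 97.
Buyers pay Pb = 97 − 18 = 79; Q' = -124 + 5·97 = 361.
The subsidy expands output by 361 − 321 = 40 past the efficient level; on those units the gap between marginal cost and willingness to pay runs from 0 up to 18.
DWL = ½ × 18 × 40 = 360.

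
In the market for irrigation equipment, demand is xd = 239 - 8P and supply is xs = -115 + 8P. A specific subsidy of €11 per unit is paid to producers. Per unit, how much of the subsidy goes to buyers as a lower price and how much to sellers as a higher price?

Pre-subsidy: 239 - 8P = -115 + 8P gives P* = 22.125, x* = 62.
With the subsidy, sellers receive Ps = Pb + 11 for each unit, where Pb is the price buyers pay.
Supply in terms of Pb becomes xs = -115 + 8(Pb + 11) = -27 + 8Pb. Setting this equal to demand: 239 - 8Pb = -27 + 8Pb, so Pb = 16.625.
Sellers receive Ps = 16.625 + 11 = 27.625; x' = 239 − 8·16.625 = 106.
Buyers' price falls by P* − Pb = 22.125 − 16.625 = 5.5; sellers' price rises by Ps − P* = 27.625 − 22.125 = 5.5.

Buyers gain €5.5 per unit; sellers gain €5.5 per unit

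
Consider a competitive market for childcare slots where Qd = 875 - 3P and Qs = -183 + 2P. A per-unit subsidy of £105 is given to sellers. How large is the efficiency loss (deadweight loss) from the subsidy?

Pre-subsidy: 875 - 3P = -183 + 2P gives P* = 211.6, Q* = 240.2.
With the subsidy, sellers receive Ps = Pb + 105 for each unit, where Pb is the price buyers pay.
Supply in terms of Pb becomes Qs = -183 + 2(Pb + 105) = 27 + 2Pb. Setting this equal to demand: 875 - 3Pb = 27 + 2Pb, so Pb = 169.6.
Sellers receive Ps = 169.6 + 105 = 274.6; Q' = 875 − 3·169.6 = 366.2.
The subsidy expands output by 366.2 − 240.2 = 126 past the efficient level; on those units the gap between marginal cost and willingness to pay runs from 0 up to 105.
DWL = ½ × 105 × 126 = 6615.

Deadweight loss = £6615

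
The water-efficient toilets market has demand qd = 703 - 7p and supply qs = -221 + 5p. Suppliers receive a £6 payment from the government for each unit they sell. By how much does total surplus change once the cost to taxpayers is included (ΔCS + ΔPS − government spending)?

Pre-subsidy: 703 - 7p = -221 + 5p gives p* = 77, q* = 164.
With the subsidy, sellers receive ps = pb + 6 for each unit, where pb is the price buyers pay.
Supply in terms of pb becomes qs = -221 + 5(pb + 6) = -191 + 5pb. Setting this equal to demand: 703 - 7pb = -191 + 5pb, so pb = 74.5.
Sellers receive ps = 74.5 + 6 = 80.5; q' = 703 − 7·74.5 = 181.5.
ΔCS = ½(164 + 181.5)(77 − 74.5) = 431.875; ΔPS = ½(164 + 181.5)(80.5 − 77) = 604.625.
Government spending = 6 × 181.5 = 1089.
Net change = 431.875 + 604.625 − 1089 = -52.5. The loss equals the DWL triangle ½·6·17.5.

Net change in total surplus = -£52.5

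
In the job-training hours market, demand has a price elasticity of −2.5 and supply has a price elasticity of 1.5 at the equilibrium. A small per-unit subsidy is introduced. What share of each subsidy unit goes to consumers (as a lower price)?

For a small subsidy around the equilibrium, the benefit split depends on the relative slopes, which at a point are proportional to the elasticities.
Buyer share = εs/(εs + |εd|) = 1.5/(1.5 + 2.5) = 0.375; seller share = |εd|/(εs + |εd|) = 0.625.

Consumer share = 0.375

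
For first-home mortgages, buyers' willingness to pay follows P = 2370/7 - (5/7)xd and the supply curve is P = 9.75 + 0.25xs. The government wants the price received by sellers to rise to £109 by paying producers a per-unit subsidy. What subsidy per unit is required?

Required subsidy s = £54 per unit

At a seller price of 109, quantity supplied is -39 + 4·109 = 397.
Buyers absorb 397 only when they pay Pb = 2370/7 − (5/7)·397 = 55.
s = Ps − Pb = 109 − 55 = 54.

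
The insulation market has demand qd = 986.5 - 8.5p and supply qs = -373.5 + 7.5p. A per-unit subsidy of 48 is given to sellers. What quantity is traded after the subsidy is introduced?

q' = 455.25

Pre-subsidy: 986.5 - 8.5p = -373.5 + 7.5p gives p* = 85, q* = 264.
With the subsidy, sellers receive ps = pb + 48 for each unit, where pb is the price buyers pay.
Supply in terms of pb becomes qs = -373.5 + 7.5(pb + 48) = -13.5 + 7.5pb. Setting this equal to demand: 986.5 - 8.5pb = -13.5 + 7.5pb, so pb = 62.5.
Sellers receive ps = 62.5 + 48 = 110.5; q' = 986.5 − 8.5·62.5 = 455.25.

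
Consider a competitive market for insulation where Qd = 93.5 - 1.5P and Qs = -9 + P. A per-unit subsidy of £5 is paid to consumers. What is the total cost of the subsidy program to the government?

Pre-subsidy: 93.5 - 1.5P = -9 + P gives P* = 41, Q* = 32.
With the rebate, buyers effectively pay Pb = Ps − 5, where Ps is the price sellers receive.
Demand in terms of Ps becomes Qd = 93.5 − 1.5(Ps − 5) = 101 - 1.5Ps. Setting this equal to supply: 101 - 1.5Ps = -9 + Ps, so Ps = 44.
Buyers pay Pb = 44 − 5 = 39; Q' = -9 + 1·44 = 35.
Government outlay = subsidy × quantity = 5 × 35 = 175.

Government cost = £175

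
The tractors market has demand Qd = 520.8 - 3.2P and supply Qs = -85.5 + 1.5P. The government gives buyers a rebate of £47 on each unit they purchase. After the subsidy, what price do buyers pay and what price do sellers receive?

Buyers pay £114; sellers receive £161

Pre-subsidy: 520.8 - 3.2P = -85.5 + 1.5P gives P* = 129, Q* = 108.
With the rebate, buyers effectively pay Pb = Ps − 47, where Ps is the price sellers receive.
Demand in terms of Ps becomes Qd = 520.8 − 3.2(Ps − 47) = 671.2 - 3.2Ps. Setting this equal to supply: 671.2 - 3.2Ps = -85.5 + 1.5Ps, so Ps = 161.
Buyers pay Pb = 161 − 47 = 114; Q' = -85.5 + 1.5·161 = 156.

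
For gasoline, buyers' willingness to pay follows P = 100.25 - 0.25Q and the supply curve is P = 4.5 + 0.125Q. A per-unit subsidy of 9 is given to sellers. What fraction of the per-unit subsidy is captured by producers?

Pre-subsidy: 100.25 - 0.25Q = 4.5 + 0.125Q gives Q* = 766/3 and P* = 437/12.
With the subsidy, sellers receive Ps = Pb + 9 for each unit, where Pb is the price buyers pay.
On the curves, Pb = 100.25 - 0.25Q and Ps = 4.5 + 0.125Q; the wedge Ps − Pb = 9 gives 4.5 + 0.125Q − (100.25 - 0.25Q) = 9, so Q' = 838/3.
Then Pb = 100.25 − 0.25·(838/3) = 365/12 and Ps = 4.5 + 0.125·(838/3) = 473/12.
Buyers' price falls by P* − Pb = 437/12 − 365/12 = 6; sellers' price rises by Ps − P* = 473/12 − 437/12 = 3.
So producers capture 3/9 = 1/3 of each unit of subsidy.

Producer share = 1/3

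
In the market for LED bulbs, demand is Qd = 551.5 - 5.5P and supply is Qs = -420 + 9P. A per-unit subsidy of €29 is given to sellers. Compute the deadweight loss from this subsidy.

Deadweight loss = €1435.5

Pre-subsidy: 551.5 - 5.5P = -420 + 9P gives P* = 67, Q* = 183.
With the subsidy, sellers receive Ps = Pb + 29 for each unit, where Pb is the price buyers pay.
Supply in terms of Pb becomes Qs = -420 + 9(Pb + 29) = -159 + 9Pb. Setting this equal to demand: 551.5 - 5.5Pb = -159 + 9Pb, so Pb = 49.
Sellers receive Ps = 49 + 29 = 78; Q' = 551.5 − 5.5·49 = 282.
The subsidy expands output by 282 − 183 = 99 past the efficient level; on those units the gap between marginal cost and willingness to pay runs from 0 up to 29.
DWL = ½ × 29 × 99 = 1435.5.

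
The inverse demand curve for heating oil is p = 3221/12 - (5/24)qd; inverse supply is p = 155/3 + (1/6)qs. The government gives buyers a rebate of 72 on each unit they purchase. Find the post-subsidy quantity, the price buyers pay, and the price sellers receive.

Pre-subsidy: 3221/12 - (5/24)q = 155/3 + (1/6)q gives q* = 578 and p* = 148.
With the rebate, buyers effectively pay pb = ps − 72, where ps is the price sellers receive.
On the curves, pb = 3221/12 - (5/24)q and ps = 155/3 + (1/6)q; the wedge ps − pb = 72 gives 155/3 + (1/6)q − (3221/12 - (5/24)q) = 72, so q' = 770.
Then pb = 3221/12 − (5/24)·770 = 108 and ps = 155/3 + (1/6)·770 = 180.

q' = 770; buyers pay 108; sellers receive 180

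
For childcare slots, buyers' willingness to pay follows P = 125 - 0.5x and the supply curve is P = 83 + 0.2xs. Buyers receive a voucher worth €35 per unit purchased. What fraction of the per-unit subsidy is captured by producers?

Pre-subsidy: 125 - 0.5x = 83 + 0.2x gives x* = 60 and P* = 95.
With the rebate, buyers effectively pay Pb = Ps − 35, where Ps is the price sellers receive.
On the curves, Pb = 125 - 0.5x and Ps = 83 + 0.2x; the wedge Ps − Pb = 35 gives 83 + 0.2x − (125 - 0.5x) = 35, so x' = 110.
Then Pb = 125 − 0.5·110 = 70 and Ps = 83 + 0.2·110 = 105.
Buyers' price falls by P* − Pb = 95 − 70 = 25; sellers' price rises by Ps − P* = 105 − 95 = 10.
So producers capture 10/35 = 2/7 of each unit of subsidy.

Producer share = 2/7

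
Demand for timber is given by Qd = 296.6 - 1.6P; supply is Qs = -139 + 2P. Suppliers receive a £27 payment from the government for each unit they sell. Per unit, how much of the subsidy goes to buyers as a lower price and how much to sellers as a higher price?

Pre-subsidy: 296.6 - 1.6P = -139 + 2P gives P* = 121, Q* = 103.
With the subsidy, sellers receive Ps = Pb + 27 for each unit, where Pb is the price buyers pay.
Supply in terms of Pb becomes Qs = -139 + 2(Pb + 27) = -85 + 2Pb. Setting this equal to demand: 296.6 - 1.6Pb = -85 + 2Pb, so Pb = 106.
Sellers receive Ps = 106 + 27 = 133; Q' = 296.6 − 1.6·106 = 127.
Buyers' price falls by P* − Pb = 121 − 106 = 15; sellers' price rises by Ps − P* = 133 − 121 = 12.

Buyers gain £15 per unit; sellers gain £12 per unit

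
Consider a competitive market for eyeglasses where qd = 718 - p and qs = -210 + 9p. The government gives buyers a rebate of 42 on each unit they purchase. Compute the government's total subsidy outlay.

Pre-subsidy: 718 - p = -210 + 9p gives p* = 92.8, q* = 625.2.
With the rebate, buyers effectively pay pb = ps − 42, where ps is the price sellers receive.
Demand in terms of ps becomes qd = 718 − 1(ps − 42) = 760 - ps. Setting this equal to supply: 760 - ps = -210 + 9ps, so ps = 97.
Buyers pay pb = 97 − 42 = 55; q' = -210 + 9·97 = 663.
Government outlay = subsidy × quantity = 42 × 663 = 27846.

Government cost = 27846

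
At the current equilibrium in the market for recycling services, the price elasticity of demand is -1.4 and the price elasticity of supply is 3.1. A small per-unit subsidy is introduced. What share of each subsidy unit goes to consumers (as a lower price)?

For a small subsidy around the equilibrium, the benefit split depends on the relative slopes, which at a point are proportional to the elasticities.
Buyer share = εs/(εs + |εd|) = 3.1/(3.1 + 1.4) = 31/45; seller share = |εd|/(εs + |εd|) = 14/45.

Consumer share = 31/45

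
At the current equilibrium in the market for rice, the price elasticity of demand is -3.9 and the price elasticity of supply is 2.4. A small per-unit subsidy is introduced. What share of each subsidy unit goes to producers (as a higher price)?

For a small subsidy around the equilibrium, the benefit split depends on the relative slopes, which at a point are proportional to the elasticities.
Buyer share = εs/(εs + |εd|) = 2.4/(2.4 + 3.9) = 8/21; seller share = |εd|/(εs + |εd|) = 13/21.
So producers capture 13/21 of the subsidy.

Producer share = 13/21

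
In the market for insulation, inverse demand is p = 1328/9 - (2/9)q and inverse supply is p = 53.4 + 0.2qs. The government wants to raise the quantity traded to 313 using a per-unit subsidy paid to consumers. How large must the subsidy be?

Required subsidy s = 38 per unit

At q = 313, from the demand curve buyers pay pb = 1328/9 − (2/9)·313 = 78; from the supply curve sellers need ps = 53.4 + 0.2·313 = 116.
The subsidy must fill the gap: s = ps − pb = 116 − 78 = 38.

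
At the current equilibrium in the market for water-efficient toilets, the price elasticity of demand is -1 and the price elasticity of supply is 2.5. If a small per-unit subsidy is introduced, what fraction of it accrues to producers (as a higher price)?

Producer share = 2/7

For a small subsidy around the equilibrium, the benefit split depends on the relative slopes, which at a point are proportional to the elasticities.
Buyer share = εs/(εs + |εd|) = 2.5/(2.5 + 1) = 5/7; seller share = |εd|/(εs + |εd|) = 2/7.
So producers capture 2/7 of the subsidy.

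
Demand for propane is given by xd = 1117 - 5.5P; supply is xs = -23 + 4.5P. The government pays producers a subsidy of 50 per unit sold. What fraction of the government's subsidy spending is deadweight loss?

Pre-subsidy: 1117 - 5.5P = -23 + 4.5P gives P* = 114, x* = 490.
With the subsidy, sellers receive Ps = Pb + 50 for each unit, where Pb is the price buyers pay.
Supply in terms of Pb becomes xs = -23 + 4.5(Pb + 50) = 202 + 4.5Pb. Setting this equal to demand: 1117 - 5.5Pb = 202 + 4.5Pb, so Pb = 91.5.
Sellers receive Ps = 91.5 + 50 = 141.5; x' = 1117 − 5.5·91.5 = 613.75.
ΔCS = ½(490 + 613.75)(114 − 91.5) = 12417.1875; ΔPS = ½(490 + 613.75)(141.5 − 114) = 15176.5625.
Government spending = 50 × 613.75 = 30687.5.
DWL = ½ × 50 × (613.75 − 490) = 3093.75; fraction = 3093.75 / 30687.5 = 99/982.

DWL / government spending = 99/982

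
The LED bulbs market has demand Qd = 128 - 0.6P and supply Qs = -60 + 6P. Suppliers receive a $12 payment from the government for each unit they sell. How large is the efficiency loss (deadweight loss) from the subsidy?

Deadweight loss = 432/11

Pre-subsidy: 128 - 0.6P = -60 + 6P gives P* = 940/33, Q* = 1220/11.
With the subsidy, sellers receive Ps = Pb + 12 for each unit, where Pb is the price buyers pay.
Supply in terms of Pb becomes Qs = -60 + 6(Pb + 12) = 12 + 6Pb. Setting this equal to demand: 128 - 0.6Pb = 12 + 6Pb, so Pb = 580/33.
Sellers receive Ps = 580/33 + 12 = 976/33; Q' = 128 − 0.6·(580/33) = 1292/11.
The subsidy expands output by 1292/11 − 1220/11 = 72/11 past the efficient level; on those units the gap between marginal cost and willingness to pay runs from 0 up to 12.
DWL = ½ × 12 × 72/11 = 432/11.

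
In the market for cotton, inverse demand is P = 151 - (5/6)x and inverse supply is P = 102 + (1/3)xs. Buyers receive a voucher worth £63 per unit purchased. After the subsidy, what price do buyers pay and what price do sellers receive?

Buyers pay £71; sellers receive £134

Pre-subsidy: 151 - (5/6)x = 102 + (1/3)x gives x* = 42 and P* = 116.
With the rebate, buyers effectively pay Pb = Ps − 63, where Ps is the price sellers receive.
On the curves, Pb = 151 - (5/6)x and Ps = 102 + (1/3)x; the wedge Ps − Pb = 63 gives 102 + (1/3)x − (151 - (5/6)x) = 63, so x' = 96.
Then Pb = 151 − (5/6)·96 = 71 and Ps = 102 + (1/3)·96 = 134.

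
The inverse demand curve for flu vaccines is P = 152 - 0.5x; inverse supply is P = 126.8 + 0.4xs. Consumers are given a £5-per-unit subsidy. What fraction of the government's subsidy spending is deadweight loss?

DWL / government spending = 25/302

Pre-subsidy: 152 - 0.5x = 126.8 + 0.4x gives x* = 28 and P* = 138.
With the rebate, buyers effectively pay Pb = Ps − 5, where Ps is the price sellers receive.
On the curves, Pb = 152 - 0.5x and Ps = 126.8 + 0.4x; the wedge Ps − Pb = 5 gives 126.8 + 0.4x − (152 - 0.5x) = 5, so x' = 302/9.
Then Pb = 152 − 0.5·(302/9) = 1217/9 and Ps = 126.8 + 0.4·(302/9) = 1262/9.
ΔCS = ½(28 + 302/9)(138 − 1217/9) = 6925/81; ΔPS = ½(28 + 302/9)(1262/9 − 138) = 5540/81.
Government spending = 5 × 302/9 = 1510/9.
DWL = ½ × 5 × (302/9 − 28) = 125/9; fraction = (125/9) / (1510/9) = 25/302.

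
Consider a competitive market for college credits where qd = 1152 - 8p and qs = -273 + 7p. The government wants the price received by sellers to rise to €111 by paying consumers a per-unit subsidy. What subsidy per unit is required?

At a seller price of 111, quantity supplied is -273 + 7·111 = 504.
Buyers absorb 504 only when they pay pb with 1152 − 8·pb = 504, i.e. pb = 81.
s = ps − pb = 111 − 81 = 30.

Required subsidy s = €30 per unit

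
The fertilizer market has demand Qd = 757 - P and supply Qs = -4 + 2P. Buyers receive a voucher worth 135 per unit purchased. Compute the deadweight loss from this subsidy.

Deadweight loss = 6075

Pre-subsidy: 757 - P = -4 + 2P gives P* = 761/3, Q* = 1510/3.
With the rebate, buyers effectively pay Pb = Ps − 135, where Ps is the price sellers receive.
Demand in terms of Ps becomes Qd = 757 − 1(Ps − 135) = 892 - Ps. Setting this equal to supply: 892 - Ps = -4 + 2Ps, so Ps = 896/3.
Buyers pay Pb = 896/3 − 135 = 491/3; Q' = -4 + 2·(896/3) = 1780/3.
The subsidy expands output by 1780/3 − 1510/3 = 90 past the efficient level; on those units the gap between marginal cost and willingness to pay runs from 0 up to 135.
DWL = ½ × 135 × 90 = 6075.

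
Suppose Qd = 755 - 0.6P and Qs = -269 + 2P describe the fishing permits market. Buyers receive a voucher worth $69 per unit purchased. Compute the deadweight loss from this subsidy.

Pre-subsidy: 755 - 0.6P = -269 + 2P gives P* = 5120/13, Q* = 6743/13.
With the rebate, buyers effectively pay Pb = Ps − 69, where Ps is the price sellers receive.
Demand in terms of Ps becomes Qd = 755 − 0.6(Ps − 69) = 796.4 - 0.6Ps. Setting this equal to supply: 796.4 - 0.6Ps = -269 + 2Ps, so Ps = 5327/13.
Buyers pay Pb = 5327/13 − 69 = 4430/13; Q' = -269 + 2·(5327/13) = 7157/13.
The subsidy expands output by 7157/13 − 6743/13 = 414/13 past the efficient level; on those units the gap between marginal cost and willingness to pay runs from 0 up to 69.
DWL = ½ × 69 × 414/13 = 14283/13.

Deadweight loss = 14283/13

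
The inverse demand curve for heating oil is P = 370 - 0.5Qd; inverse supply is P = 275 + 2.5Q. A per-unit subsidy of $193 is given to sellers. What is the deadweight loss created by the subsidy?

Deadweight loss = 37249/6

Pre-subsidy: 370 - 0.5Q = 275 + 2.5Q gives Q* = 95/3 and P* = 2125/6.
With the subsidy, sellers receive Ps = Pb + 193 for each unit, where Pb is the price buyers pay.
On the curves, Pb = 370 - 0.5Q and Ps = 275 + 2.5Q; the wedge Ps − Pb = 193 gives 275 + 2.5Q − (370 - 0.5Q) = 193, so Q' = 96.
Then Pb = 370 − 0.5·96 = 322 and Ps = 275 + 2.5·96 = 515.
The subsidy expands output by 96 − 95/3 = 193/3 past the efficient level; on those units the gap between marginal cost and willingness to pay runs from 0 up to 193.
DWL = ½ × 193 × 193/3 = 37249/6.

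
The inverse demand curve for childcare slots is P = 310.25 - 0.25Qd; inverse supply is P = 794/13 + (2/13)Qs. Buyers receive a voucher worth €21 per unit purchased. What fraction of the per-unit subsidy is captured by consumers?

Consumer share = 13/21

Pre-subsidy: 310.25 - 0.25Q = 794/13 + (2/13)Q gives Q* = 617 and P* = 156.
With the rebate, buyers effectively pay Pb = Ps − 21, where Ps is the price sellers receive.
On the curves, Pb = 310.25 - 0.25Q and Ps = 794/13 + (2/13)Q; the wedge Ps − Pb = 21 gives 794/13 + (2/13)Q − (310.25 - 0.25Q) = 21, so Q' = 669.
Then Pb = 310.25 − 0.25·669 = 143 and Ps = 794/13 + (2/13)·669 = 164.
Buyers' price falls by P* − Pb = 156 − 143 = 13; sellers' price rises by Ps − P* = 164 − 156 = 8.
So consumers capture 13/21 = 13/21 of each unit of subsidy.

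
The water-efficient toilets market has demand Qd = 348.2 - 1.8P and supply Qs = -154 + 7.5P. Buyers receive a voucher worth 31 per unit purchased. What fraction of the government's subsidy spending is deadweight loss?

Pre-subsidy: 348.2 - 1.8P = -154 + 7.5P gives P* = 54, Q* = 251.
With the rebate, buyers effectively pay Pb = Ps − 31, where Ps is the price sellers receive.
Demand in terms of Ps becomes Qd = 348.2 − 1.8(Ps − 31) = 404 - 1.8Ps. Setting this equal to supply: 404 - 1.8Ps = -154 + 7.5Ps, so Ps = 60.
Buyers pay Pb = 60 − 31 = 29; Q' = -154 + 7.5·60 = 296.
ΔCS = ½(251 + 296)(54 − 29) = 6837.5; ΔPS = ½(251 + 296)(60 − 54) = 1641.
Government spending = 31 × 296 = 9176.
DWL = ½ × 31 × (296 − 251) = 697.5; fraction = 697.5 / 9176 = 45/592.

DWL / government spending = 45/592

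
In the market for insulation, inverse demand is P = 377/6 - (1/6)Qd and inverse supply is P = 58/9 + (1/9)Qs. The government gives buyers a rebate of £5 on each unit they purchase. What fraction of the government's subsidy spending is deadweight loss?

DWL / government spending = 9/221

Pre-subsidy: 377/6 - (1/6)Q = 58/9 + (1/9)Q gives Q* = 203 and P* = 29.
With the rebate, buyers effectively pay Pb = Ps − 5, where Ps is the price sellers receive.
On the curves, Pb = 377/6 - (1/6)Q and Ps = 58/9 + (1/9)Q; the wedge Ps − Pb = 5 gives 58/9 + (1/9)Q − (377/6 - (1/6)Q) = 5, so Q' = 221.
Then Pb = 377/6 − (1/6)·221 = 26 and Ps = 58/9 + (1/9)·221 = 31.
ΔCS = ½(203 + 221)(29 − 26) = 636; ΔPS = ½(203 + 221)(31 − 29) = 424.
Government spending = 5 × 221 = 1105.
DWL = ½ × 5 × (221 − 203) = 45; fraction = 45 / 1105 = 9/221.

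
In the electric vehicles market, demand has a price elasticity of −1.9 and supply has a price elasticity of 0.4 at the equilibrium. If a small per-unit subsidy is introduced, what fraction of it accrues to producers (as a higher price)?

Producer share = 19/23

For a small subsidy around the equilibrium, the benefit split depends on the relative slopes, which at a point are proportional to the elasticities.
Buyer share = εs/(εs + |εd|) = 0.4/(0.4 + 1.9) = 4/23; seller share = |εd|/(εs + |εd|) = 19/23.
So producers capture 19/23 of the subsidy.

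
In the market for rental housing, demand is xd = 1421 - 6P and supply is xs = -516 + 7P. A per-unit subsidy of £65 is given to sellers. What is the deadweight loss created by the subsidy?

Deadweight loss = £6825

Pre-subsidy: 1421 - 6P = -516 + 7P gives P* = 149, x* = 527.
With the subsidy, sellers receive Ps = Pb + 65 for each unit, where Pb is the price buyers pay.
Supply in terms of Pb becomes xs = -516 + 7(Pb + 65) = -61 + 7Pb. Setting this equal to demand: 1421 - 6Pb = -61 + 7Pb, so Pb = 114.
Sellers receive Ps = 114 + 65 = 179; x' = 1421 − 6·114 = 737.
The subsidy expands output by 737 − 527 = 210 past the efficient level; on those units the gap between marginal cost and willingness to pay runs from 0 up to 65.
DWL = ½ × 65 × 210 = 6825.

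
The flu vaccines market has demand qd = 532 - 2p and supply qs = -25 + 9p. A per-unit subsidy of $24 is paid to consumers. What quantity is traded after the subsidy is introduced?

q' = 470

Pre-subsidy: 532 - 2p = -25 + 9p gives p* = 557/11, q* = 4738/11.
With the rebate, buyers effectively pay pb = ps − 24, where ps is the price sellers receive.
Demand in terms of ps becomes qd = 532 − 2(ps − 24) = 580 - 2ps. Setting this equal to supply: 580 - 2ps = -25 + 9ps, so ps = 55.
Buyers pay pb = 55 − 24 = 31; q' = -25 + 9·55 = 470.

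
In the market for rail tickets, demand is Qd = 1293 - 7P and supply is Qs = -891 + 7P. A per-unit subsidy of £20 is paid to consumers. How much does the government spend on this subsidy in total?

Government cost = £5420

Pre-subsidy: 1293 - 7P = -891 + 7P gives P* = 156, Q* = 201.
With the rebate, buyers effectively pay Pb = Ps − 20, where Ps is the price sellers receive.
Demand in terms of Ps becomes Qd = 1293 − 7(Ps − 20) = 1433 - 7Ps. Setting this equal to supply: 1433 - 7Ps = -891 + 7Ps, so Ps = 166.
Buyers pay Pb = 166 − 20 = 146; Q' = -891 + 7·166 = 271.
Government outlay = subsidy × quantity = 20 × 271 = 5420.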